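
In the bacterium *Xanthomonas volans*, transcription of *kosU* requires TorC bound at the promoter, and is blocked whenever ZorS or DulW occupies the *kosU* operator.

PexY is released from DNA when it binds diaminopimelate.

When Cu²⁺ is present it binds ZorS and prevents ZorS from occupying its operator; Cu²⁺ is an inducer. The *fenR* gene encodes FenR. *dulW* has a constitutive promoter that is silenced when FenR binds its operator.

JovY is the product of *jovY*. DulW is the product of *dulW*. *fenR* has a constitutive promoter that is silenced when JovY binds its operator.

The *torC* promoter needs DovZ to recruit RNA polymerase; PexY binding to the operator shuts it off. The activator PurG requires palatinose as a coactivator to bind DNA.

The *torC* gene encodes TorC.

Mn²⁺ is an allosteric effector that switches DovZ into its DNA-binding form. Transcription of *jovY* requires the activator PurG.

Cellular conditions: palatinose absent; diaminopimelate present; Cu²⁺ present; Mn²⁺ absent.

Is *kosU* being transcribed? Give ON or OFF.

OFF

Cu²⁺ is present, so ZorS is inactive.
Mn²⁺ is absent, so DovZ is inactive.
Diaminopimelate is present, so PexY is inactive.
Required activator DovZ is absent, so *torC* is not transcribed.
So TorC is not produced.
Palatinose is absent, so PurG is inactive.
Required activator PurG is absent, so *jovY* is not transcribed.
So JovY is not produced.
With no repressor bound, *fenR* is transcribed.
So FenR is produced and active.
With repressor FenR bound, *dulW* is not transcribed.
So DulW is not produced.
Required activator TorC is absent, so *kosU* is not transcribed.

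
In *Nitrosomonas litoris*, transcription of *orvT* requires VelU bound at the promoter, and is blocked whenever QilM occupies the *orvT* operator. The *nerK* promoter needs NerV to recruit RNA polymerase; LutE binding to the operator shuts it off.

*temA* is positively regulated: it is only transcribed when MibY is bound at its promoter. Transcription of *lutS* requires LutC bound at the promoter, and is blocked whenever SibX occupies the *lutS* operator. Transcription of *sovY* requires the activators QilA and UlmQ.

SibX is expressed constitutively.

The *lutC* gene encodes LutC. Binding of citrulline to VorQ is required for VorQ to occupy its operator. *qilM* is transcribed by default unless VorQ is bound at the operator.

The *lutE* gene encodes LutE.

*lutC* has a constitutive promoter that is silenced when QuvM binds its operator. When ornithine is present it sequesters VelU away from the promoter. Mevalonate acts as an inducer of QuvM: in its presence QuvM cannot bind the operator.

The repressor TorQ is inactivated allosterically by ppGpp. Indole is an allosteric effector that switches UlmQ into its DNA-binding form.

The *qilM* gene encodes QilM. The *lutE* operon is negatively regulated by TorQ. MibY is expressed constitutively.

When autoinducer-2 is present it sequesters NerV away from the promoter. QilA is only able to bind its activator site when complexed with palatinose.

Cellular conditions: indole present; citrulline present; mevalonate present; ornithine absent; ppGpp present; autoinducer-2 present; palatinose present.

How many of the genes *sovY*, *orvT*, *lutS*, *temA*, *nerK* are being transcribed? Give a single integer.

Palatinose is present, so QilA is active.
Indole is present, so UlmQ is active.
No repressor is bound and QilA and UlmQ are active, so *sovY* is transcribed.
→ *sovY* is ON.
Citrulline is present, so VorQ is active.
With repressor VorQ bound, *qilM* is not transcribed.
So QilM is not produced.
Ornithine is absent, so VelU is active.
No repressor is bound and VelU is active, so *orvT* is transcribed.
→ *orvT* is ON.
Mevalonate is present, so QuvM is inactive.
With no repressor bound, *lutC* is transcribed.
So LutC is produced and active.
SibX is produced constitutively and is active.
With repressor SibX bound, *lutS* is not transcribed.
→ *lutS* is OFF.
MibY is produced constitutively and is active.
No repressor is bound and MibY is active, so *temA* is transcribed.
→ *temA* is ON.
Autoinducer-2 is present, so NerV is inactive.
ppGpp is present, so TorQ is inactive.
With no repressor bound, *lutE* is transcribed.
So LutE is produced and active.
With repressor LutE bound, *nerK* is not transcribed.
→ *nerK* is OFF.
3 of the 5 genes are transcribed.

3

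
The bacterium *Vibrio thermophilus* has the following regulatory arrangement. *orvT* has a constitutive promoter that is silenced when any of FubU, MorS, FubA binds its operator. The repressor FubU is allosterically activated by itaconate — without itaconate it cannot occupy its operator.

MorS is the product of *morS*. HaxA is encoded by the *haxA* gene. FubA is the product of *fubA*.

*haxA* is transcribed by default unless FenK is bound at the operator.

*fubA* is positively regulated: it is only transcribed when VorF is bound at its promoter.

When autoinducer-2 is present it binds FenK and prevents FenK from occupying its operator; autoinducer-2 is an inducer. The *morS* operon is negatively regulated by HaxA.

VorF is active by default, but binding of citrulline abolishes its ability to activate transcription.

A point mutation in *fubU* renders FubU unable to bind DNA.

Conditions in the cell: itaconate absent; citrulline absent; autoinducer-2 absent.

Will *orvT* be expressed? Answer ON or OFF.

OFF

FubU is non-functional in this strain, so it has no effect.
Autoinducer-2 is absent, so FenK is active.
With repressor FenK bound, *haxA* is not transcribed.
So HaxA is not produced.
With no repressor bound, *morS* is transcribed.
So MorS is produced and active.
Citrulline is absent, so VorF is active.
No repressor is bound and VorF is active, so *fubA* is transcribed.
So FubA is produced and active.
With repressor MorS bound, *orvT* is not transcribed.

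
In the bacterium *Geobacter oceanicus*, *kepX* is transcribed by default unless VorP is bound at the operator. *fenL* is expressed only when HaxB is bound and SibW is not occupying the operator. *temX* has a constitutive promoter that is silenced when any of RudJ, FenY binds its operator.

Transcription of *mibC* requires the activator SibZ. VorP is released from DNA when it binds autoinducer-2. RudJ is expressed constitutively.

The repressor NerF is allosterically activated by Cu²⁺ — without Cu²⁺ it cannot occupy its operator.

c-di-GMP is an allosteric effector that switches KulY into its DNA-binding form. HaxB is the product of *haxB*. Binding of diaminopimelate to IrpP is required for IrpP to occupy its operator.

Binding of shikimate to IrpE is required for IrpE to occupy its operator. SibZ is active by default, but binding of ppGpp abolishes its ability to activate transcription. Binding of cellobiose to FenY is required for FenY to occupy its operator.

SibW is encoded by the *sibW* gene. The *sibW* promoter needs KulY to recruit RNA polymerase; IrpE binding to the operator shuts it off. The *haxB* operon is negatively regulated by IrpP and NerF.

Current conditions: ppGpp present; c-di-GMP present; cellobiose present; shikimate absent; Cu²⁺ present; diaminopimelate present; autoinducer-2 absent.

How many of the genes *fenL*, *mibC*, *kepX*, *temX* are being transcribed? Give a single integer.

0

Shikimate is absent, so IrpE is inactive.
c-di-GMP is present, so KulY is active.
No repressor is bound and KulY is active, so *sibW* is transcribed.
So SibW is produced and active.
Diaminopimelate is present, so IrpP is active.
Cu²⁺ is present, so NerF is active.
With repressor IrpP bound, *haxB* is not transcribed.
So HaxB is not produced.
With repressor SibW bound, *fenL* is not transcribed.
→ *fenL* is OFF.
ppGpp is present, so SibZ is inactive.
Required activator SibZ is absent, so *mibC* is not transcribed.
→ *mibC* is OFF.
Autoinducer-2 is absent, so VorP is active.
With repressor VorP bound, *kepX* is not transcribed.
→ *kepX* is OFF.
RudJ is produced constitutively and is active.
Cellobiose is present, so FenY is active.
With repressor RudJ bound, *temX* is not transcribed.
→ *temX* is OFF.
0 of the 4 genes are transcribed.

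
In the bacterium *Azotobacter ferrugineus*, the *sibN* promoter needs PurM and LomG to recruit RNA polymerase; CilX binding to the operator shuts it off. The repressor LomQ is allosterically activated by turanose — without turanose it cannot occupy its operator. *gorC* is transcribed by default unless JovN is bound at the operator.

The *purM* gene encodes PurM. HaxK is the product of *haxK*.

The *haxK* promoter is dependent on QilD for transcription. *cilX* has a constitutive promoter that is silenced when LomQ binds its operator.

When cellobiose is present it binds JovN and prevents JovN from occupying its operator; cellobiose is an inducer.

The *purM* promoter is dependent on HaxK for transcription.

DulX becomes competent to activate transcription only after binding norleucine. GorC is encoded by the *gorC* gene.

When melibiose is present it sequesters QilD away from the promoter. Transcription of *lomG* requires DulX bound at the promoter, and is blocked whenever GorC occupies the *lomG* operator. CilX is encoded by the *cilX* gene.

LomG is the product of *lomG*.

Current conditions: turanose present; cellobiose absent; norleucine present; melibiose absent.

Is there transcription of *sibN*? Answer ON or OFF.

ON

Melibiose is absent, so QilD is active.
No repressor is bound and QilD is active, so *haxK* is transcribed.
So HaxK is produced and active.
No repressor is bound and HaxK is active, so *purM* is transcribed.
So PurM is produced and active.
Turanose is present, so LomQ is active.
With repressor LomQ bound, *cilX* is not transcribed.
So CilX is not produced.
Cellobiose is absent, so JovN is active.
With repressor JovN bound, *gorC* is not transcribed.
So GorC is not produced.
Norleucine is present, so DulX is active.
No repressor is bound and DulX is active, so *lomG* is transcribed.
So LomG is produced and active.
No repressor is bound and PurM and LomG are active, so *sibN* is transcribed.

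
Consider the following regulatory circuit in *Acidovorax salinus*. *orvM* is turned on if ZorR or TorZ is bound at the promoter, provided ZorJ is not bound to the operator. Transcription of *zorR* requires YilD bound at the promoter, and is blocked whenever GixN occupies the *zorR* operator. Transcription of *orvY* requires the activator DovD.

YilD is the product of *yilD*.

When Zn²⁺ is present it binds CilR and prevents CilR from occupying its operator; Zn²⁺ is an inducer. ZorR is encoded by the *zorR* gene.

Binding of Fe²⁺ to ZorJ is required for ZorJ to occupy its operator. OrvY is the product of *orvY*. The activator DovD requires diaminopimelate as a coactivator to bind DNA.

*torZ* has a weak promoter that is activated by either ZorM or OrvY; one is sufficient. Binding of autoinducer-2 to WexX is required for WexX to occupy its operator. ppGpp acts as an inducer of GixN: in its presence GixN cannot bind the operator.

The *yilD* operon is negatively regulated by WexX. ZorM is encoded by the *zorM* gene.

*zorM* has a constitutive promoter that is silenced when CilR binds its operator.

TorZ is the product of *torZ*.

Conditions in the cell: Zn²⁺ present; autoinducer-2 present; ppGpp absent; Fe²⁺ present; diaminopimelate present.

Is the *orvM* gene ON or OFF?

Autoinducer-2 is present, so WexX is active.
With repressor WexX bound, *yilD* is not transcribed.
So YilD is not produced.
ppGpp is absent, so GixN is active.
With repressor GixN bound, *zorR* is not transcribed.
So ZorR is not produced.
Fe²⁺ is present, so ZorJ is active.
Zn²⁺ is present, so CilR is inactive.
With no repressor bound, *zorM* is transcribed.
So ZorM is produced and active.
Diaminopimelate is present, so DovD is active.
No repressor is bound and DovD is active, so *orvY* is transcribed.
So OrvY is produced and active.
Activator ZorM is present, so *torZ* is transcribed.
So TorZ is produced and active.
With repressor ZorJ bound, *orvM* is not transcribed.

OFF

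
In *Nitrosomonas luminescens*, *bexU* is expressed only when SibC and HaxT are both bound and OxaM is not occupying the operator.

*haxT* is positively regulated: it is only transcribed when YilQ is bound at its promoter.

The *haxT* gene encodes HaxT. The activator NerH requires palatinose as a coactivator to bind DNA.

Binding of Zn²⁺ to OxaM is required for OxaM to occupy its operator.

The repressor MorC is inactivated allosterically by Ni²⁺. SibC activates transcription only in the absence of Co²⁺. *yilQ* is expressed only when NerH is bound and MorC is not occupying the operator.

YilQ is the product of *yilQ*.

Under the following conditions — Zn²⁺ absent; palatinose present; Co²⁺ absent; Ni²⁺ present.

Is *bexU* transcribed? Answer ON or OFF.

ON

Co²⁺ is absent, so SibC is active.
Zn²⁺ is absent, so OxaM is inactive.
Ni²⁺ is present, so MorC is inactive.
Palatinose is present, so NerH is active.
No repressor is bound and NerH is active, so *yilQ* is transcribed.
So YilQ is produced and active.
No repressor is bound and YilQ is active, so *haxT* is transcribed.
So HaxT is produced and active.
No repressor is bound and SibC and HaxT are active, so *bexU* is transcribed.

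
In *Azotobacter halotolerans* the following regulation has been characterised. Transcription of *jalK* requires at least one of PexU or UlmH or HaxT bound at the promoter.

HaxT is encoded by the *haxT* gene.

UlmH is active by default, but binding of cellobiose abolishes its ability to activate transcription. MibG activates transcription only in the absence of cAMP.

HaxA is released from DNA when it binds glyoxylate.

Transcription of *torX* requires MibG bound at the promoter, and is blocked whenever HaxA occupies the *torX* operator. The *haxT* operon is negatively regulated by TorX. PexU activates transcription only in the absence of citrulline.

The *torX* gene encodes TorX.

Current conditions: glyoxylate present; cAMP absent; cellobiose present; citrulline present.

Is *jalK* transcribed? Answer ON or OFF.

OFF

Citrulline is present, so PexU is inactive.
Cellobiose is present, so UlmH is inactive.
Glyoxylate is present, so HaxA is inactive.
cAMP is absent, so MibG is active.
No repressor is bound and MibG is active, so *torX* is transcribed.
So TorX is produced and active.
With repressor TorX bound, *haxT* is not transcribed.
So HaxT is not produced.
No activator is available at the *jalK* promoter, so *jalK* is not transcribed.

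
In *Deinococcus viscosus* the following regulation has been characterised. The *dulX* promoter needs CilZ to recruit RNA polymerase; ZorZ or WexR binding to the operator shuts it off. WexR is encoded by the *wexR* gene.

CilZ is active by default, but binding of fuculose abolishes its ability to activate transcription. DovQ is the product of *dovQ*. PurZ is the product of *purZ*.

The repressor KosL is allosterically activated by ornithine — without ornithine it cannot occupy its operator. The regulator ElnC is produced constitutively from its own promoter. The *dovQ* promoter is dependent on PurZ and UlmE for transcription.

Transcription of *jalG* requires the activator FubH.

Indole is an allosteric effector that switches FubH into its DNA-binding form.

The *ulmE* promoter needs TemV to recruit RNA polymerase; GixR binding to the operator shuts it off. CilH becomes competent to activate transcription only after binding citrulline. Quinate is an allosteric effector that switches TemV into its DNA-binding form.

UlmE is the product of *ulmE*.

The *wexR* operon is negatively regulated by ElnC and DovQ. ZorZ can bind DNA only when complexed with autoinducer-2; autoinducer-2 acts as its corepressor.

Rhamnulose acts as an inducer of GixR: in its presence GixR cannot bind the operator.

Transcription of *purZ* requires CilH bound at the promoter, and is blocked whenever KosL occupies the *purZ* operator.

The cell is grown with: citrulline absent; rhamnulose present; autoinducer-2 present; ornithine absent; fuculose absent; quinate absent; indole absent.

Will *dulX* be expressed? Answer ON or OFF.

OFF

Fuculose is absent, so CilZ is active.
Autoinducer-2 is present, so ZorZ is active.
ElnC is produced constitutively and is active.
Citrulline is absent, so CilH is inactive.
Ornithine is absent, so KosL is inactive.
Required activator CilH is absent, so *purZ* is not transcribed.
So PurZ is not produced.
Quinate is absent, so TemV is inactive.
Rhamnulose is present, so GixR is inactive.
Required activator TemV is absent, so *ulmE* is not transcribed.
So UlmE is not produced.
Required activator PurZ is absent, so *dovQ* is not transcribed.
So DovQ is not produced.
With repressor ElnC bound, *wexR* is not transcribed.
So WexR is not produced.
With repressor ZorZ bound, *dulX* is not transcribed.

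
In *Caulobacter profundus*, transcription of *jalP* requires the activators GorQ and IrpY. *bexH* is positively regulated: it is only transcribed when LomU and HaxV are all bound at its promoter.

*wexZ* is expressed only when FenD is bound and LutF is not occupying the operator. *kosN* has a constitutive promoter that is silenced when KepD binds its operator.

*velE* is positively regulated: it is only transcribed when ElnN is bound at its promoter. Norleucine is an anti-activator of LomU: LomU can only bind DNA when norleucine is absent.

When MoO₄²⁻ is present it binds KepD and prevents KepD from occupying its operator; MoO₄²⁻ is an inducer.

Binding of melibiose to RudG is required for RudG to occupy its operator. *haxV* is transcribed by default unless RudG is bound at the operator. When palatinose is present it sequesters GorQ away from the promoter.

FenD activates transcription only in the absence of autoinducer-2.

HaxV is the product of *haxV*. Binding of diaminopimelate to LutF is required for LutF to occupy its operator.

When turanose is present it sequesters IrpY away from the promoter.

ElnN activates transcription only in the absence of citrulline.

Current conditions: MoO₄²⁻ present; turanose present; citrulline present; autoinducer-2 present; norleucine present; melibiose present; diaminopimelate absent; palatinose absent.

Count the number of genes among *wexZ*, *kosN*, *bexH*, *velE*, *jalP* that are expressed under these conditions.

1

Diaminopimelate is absent, so LutF is inactive.
Autoinducer-2 is present, so FenD is inactive.
Required activator FenD is absent, so *wexZ* is not transcribed.
→ *wexZ* is OFF.
MoO₄²⁻ is present, so KepD is inactive.
With no repressor bound, *kosN* is transcribed.
→ *kosN* is ON.
Norleucine is present, so LomU is inactive.
Melibiose is present, so RudG is active.
With repressor RudG bound, *haxV* is not transcribed.
So HaxV is not produced.
Required activator LomU is absent, so *bexH* is not transcribed.
→ *bexH* is OFF.
Citrulline is present, so ElnN is inactive.
Required activator ElnN is absent, so *velE* is not transcribed.
→ *velE* is OFF.
Palatinose is absent, so GorQ is active.
Turanose is present, so IrpY is inactive.
Required activator IrpY is absent, so *jalP* is not transcribed.
→ *jalP* is OFF.
1 of the 5 genes is transcribed.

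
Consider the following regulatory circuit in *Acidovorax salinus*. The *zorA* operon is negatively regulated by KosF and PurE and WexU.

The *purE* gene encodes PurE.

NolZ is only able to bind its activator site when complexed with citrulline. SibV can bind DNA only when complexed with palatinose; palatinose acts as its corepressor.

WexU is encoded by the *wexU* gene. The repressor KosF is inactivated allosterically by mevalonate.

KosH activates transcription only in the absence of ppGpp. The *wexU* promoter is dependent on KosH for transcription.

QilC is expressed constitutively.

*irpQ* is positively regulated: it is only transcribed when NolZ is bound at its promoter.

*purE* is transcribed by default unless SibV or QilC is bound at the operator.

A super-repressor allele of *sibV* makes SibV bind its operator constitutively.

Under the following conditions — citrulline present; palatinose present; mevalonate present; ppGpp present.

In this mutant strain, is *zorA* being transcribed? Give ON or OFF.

ON

Mevalonate is present, so KosF is inactive.
SibV is constitutively active in this strain.
QilC is produced constitutively and is active.
With repressor SibV bound, *purE* is not transcribed.
So PurE is not produced.
ppGpp is present, so KosH is inactive.
Required activator KosH is absent, so *wexU* is not transcribed.
So WexU is not produced.
With no repressor bound, *zorA* is transcribed.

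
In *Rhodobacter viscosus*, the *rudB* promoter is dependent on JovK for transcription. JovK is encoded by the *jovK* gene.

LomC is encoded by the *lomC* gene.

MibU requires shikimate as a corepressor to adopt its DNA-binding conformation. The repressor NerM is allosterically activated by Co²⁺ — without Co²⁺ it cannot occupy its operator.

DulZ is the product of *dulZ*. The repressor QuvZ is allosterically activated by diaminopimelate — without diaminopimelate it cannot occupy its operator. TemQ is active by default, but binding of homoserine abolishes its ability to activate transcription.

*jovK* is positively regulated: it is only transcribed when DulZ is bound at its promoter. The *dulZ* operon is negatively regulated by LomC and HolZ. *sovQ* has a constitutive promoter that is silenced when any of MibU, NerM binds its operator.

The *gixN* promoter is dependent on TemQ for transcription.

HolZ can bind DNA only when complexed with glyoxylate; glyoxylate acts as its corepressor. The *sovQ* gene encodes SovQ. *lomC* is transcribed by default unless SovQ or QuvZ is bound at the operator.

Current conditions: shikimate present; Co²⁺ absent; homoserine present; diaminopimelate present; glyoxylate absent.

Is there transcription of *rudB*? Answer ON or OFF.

Shikimate is present, so MibU is active.
Co²⁺ is absent, so NerM is inactive.
With repressor MibU bound, *sovQ* is not transcribed.
So SovQ is not produced.
Diaminopimelate is present, so QuvZ is active.
With repressor QuvZ bound, *lomC* is not transcribed.
So LomC is not produced.
Glyoxylate is absent, so HolZ is inactive.
With no repressor bound, *dulZ* is transcribed.
So DulZ is produced and active.
No repressor is bound and DulZ is active, so *jovK* is transcribed.
So JovK is produced and active.
No repressor is bound and JovK is active, so *rudB* is transcribed.

ON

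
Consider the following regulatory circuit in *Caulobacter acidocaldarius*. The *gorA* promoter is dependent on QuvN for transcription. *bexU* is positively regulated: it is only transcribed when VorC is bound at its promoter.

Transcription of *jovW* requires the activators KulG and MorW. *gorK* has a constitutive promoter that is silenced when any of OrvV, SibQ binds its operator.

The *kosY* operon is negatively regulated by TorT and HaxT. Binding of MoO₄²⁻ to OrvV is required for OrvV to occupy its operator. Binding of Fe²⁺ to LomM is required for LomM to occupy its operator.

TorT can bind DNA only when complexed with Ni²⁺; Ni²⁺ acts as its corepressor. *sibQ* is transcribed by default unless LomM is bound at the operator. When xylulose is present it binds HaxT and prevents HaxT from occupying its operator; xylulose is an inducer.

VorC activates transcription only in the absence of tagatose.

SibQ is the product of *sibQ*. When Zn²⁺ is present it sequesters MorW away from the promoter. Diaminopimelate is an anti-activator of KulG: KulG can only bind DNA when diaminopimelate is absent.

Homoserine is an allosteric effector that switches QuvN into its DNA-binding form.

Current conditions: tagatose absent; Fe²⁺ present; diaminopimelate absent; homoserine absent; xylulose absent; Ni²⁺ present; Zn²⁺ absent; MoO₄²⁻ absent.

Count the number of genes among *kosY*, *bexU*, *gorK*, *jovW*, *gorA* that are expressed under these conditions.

Ni²⁺ is present, so TorT is active.
Xylulose is absent, so HaxT is active.
With repressor TorT bound, *kosY* is not transcribed.
→ *kosY* is OFF.
Tagatose is absent, so VorC is active.
No repressor is bound and VorC is active, so *bexU* is transcribed.
→ *bexU* is ON.
MoO₄²⁻ is absent, so OrvV is inactive.
Fe²⁺ is present, so LomM is active.
With repressor LomM bound, *sibQ* is not transcribed.
So SibQ is not produced.
With no repressor bound, *gorK* is transcribed.
→ *gorK* is ON.
Diaminopimelate is absent, so KulG is active.
Zn²⁺ is absent, so MorW is active.
No repressor is bound and KulG and MorW are active, so *jovW* is transcribed.
→ *jovW* is ON.
Homoserine is absent, so QuvN is inactive.
Required activator QuvN is absent, so *gorA* is not transcribed.
→ *gorA* is OFF.
3 of the 5 genes are transcribed.

3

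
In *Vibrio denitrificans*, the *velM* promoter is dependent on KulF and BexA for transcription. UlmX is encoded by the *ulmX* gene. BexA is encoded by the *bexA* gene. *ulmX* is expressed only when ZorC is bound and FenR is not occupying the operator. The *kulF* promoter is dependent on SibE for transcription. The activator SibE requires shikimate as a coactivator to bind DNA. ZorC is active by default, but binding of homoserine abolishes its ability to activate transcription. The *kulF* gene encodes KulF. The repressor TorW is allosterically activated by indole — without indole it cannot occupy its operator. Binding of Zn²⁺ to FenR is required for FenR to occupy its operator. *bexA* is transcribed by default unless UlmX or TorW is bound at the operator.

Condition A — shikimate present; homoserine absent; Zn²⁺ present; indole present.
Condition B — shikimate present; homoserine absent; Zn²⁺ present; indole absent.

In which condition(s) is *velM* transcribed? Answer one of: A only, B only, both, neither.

B only

Condition A:
Shikimate is present, so SibE is active.
No repressor is bound and SibE is active, so *kulF* is transcribed.
So KulF is produced and active.
Homoserine is absent, so ZorC is active.
Zn²⁺ is present, so FenR is active.
With repressor FenR bound, *ulmX* is not transcribed.
So UlmX is not produced.
Indole is present, so TorW is active.
With repressor TorW bound, *bexA* is not transcribed.
So BexA is not produced.
Required activator BexA is absent, so *velM* is not transcribed.
→ *velM* is OFF in A.
Condition B:
Shikimate is present, so SibE is active.
No repressor is bound and SibE is active, so *kulF* is transcribed.
So KulF is produced and active.
Homoserine is absent, so ZorC is active.
Zn²⁺ is present, so FenR is active.
With repressor FenR bound, *ulmX* is not transcribed.
So UlmX is not produced.
Indole is absent, so TorW is inactive.
With no repressor bound, *bexA* is transcribed.
So BexA is produced and active.
No repressor is bound and KulF and BexA are active, so *velM* is transcribed.
→ *velM* is ON in B.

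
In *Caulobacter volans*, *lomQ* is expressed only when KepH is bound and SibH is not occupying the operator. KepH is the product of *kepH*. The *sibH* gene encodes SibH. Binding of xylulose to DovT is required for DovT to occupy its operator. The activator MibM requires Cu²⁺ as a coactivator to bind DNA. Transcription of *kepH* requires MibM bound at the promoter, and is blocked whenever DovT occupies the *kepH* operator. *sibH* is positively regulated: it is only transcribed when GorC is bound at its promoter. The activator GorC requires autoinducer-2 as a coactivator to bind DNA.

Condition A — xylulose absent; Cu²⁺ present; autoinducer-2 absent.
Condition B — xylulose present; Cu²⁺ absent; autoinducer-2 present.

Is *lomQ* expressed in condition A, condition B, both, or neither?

Condition A:
Xylulose is absent, so DovT is inactive.
Cu²⁺ is present, so MibM is active.
No repressor is bound and MibM is active, so *kepH* is transcribed.
So KepH is produced and active.
Autoinducer-2 is absent, so GorC is inactive.
Required activator GorC is absent, so *sibH* is not transcribed.
So SibH is not produced.
No repressor is bound and KepH is active, so *lomQ* is transcribed.
→ *lomQ* is ON in A.
Condition B:
Xylulose is present, so DovT is active.
Cu²⁺ is absent, so MibM is inactive.
With repressor DovT bound, *kepH* is not transcribed.
So KepH is not produced.
Autoinducer-2 is present, so GorC is active.
No repressor is bound and GorC is active, so *sibH* is transcribed.
So SibH is produced and active.
With repressor SibH bound, *lomQ* is not transcribed.
→ *lomQ* is OFF in B.

A only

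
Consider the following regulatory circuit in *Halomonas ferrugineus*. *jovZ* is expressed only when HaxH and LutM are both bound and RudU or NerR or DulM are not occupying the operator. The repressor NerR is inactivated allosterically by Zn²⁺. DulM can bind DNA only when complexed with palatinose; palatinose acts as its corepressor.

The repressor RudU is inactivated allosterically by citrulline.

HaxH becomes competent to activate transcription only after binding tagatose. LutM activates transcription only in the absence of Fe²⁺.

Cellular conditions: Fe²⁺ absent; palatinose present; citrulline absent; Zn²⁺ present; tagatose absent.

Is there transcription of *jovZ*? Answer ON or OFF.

OFF

Citrulline is absent, so RudU is active.
Zn²⁺ is present, so NerR is inactive.
Palatinose is present, so DulM is active.
Tagatose is absent, so HaxH is inactive.
Fe²⁺ is absent, so LutM is active.
With repressor RudU bound, *jovZ* is not transcribed.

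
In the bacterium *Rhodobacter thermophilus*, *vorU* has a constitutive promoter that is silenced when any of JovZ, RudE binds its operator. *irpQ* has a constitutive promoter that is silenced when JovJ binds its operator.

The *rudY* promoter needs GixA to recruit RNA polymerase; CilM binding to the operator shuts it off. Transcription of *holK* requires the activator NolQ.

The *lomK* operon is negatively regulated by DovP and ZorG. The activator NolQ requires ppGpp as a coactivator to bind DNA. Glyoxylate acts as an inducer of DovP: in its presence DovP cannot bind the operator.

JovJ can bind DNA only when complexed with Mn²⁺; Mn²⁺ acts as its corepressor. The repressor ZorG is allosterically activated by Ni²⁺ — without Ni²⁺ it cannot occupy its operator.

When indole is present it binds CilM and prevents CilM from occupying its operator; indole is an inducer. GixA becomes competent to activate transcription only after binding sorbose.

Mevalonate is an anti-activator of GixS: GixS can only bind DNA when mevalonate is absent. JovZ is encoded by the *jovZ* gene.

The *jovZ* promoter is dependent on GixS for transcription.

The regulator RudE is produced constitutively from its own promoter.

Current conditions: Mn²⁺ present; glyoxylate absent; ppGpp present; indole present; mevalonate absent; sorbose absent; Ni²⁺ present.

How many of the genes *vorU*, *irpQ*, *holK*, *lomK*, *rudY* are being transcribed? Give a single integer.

1

Mevalonate is absent, so GixS is active.
No repressor is bound and GixS is active, so *jovZ* is transcribed.
So JovZ is produced and active.
RudE is produced constitutively and is active.
With repressor JovZ bound, *vorU* is not transcribed.
→ *vorU* is OFF.
Mn²⁺ is present, so JovJ is active.
With repressor JovJ bound, *irpQ* is not transcribed.
→ *irpQ* is OFF.
ppGpp is present, so NolQ is active.
No repressor is bound and NolQ is active, so *holK* is transcribed.
→ *holK* is ON.
Glyoxylate is absent, so DovP is active.
Ni²⁺ is present, so ZorG is active.
With repressor DovP bound, *lomK* is not transcribed.
→ *lomK* is OFF.
Sorbose is absent, so GixA is inactive.
Indole is present, so CilM is inactive.
Required activator GixA is absent, so *rudY* is not transcribed.
→ *rudY* is OFF.
1 of the 5 genes is transcribed.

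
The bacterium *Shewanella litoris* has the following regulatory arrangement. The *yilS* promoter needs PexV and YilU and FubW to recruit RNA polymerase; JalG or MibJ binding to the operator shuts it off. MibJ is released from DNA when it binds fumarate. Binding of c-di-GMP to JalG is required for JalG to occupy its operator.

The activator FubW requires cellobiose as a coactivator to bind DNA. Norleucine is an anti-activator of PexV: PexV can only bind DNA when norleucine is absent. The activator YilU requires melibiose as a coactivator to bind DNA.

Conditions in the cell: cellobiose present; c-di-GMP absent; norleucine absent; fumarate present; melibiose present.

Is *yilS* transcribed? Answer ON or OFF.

ON

c-di-GMP is absent, so JalG is inactive.
Fumarate is present, so MibJ is inactive.
Norleucine is absent, so PexV is active.
Melibiose is present, so YilU is active.
Cellobiose is present, so FubW is active.
No repressor is bound and PexV and YilU and FubW are active, so *yilS* is transcribed.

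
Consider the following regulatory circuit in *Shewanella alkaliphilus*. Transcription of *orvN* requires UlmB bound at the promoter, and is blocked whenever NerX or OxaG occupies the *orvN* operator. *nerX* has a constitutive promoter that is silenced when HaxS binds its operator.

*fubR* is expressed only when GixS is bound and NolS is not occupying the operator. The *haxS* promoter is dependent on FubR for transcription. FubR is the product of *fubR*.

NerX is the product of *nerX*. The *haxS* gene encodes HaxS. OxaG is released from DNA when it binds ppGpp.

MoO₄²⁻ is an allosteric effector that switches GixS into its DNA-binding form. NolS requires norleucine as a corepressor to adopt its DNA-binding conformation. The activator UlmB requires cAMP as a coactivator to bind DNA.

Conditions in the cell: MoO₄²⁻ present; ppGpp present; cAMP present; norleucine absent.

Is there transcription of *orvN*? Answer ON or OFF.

ON

MoO₄²⁻ is present, so GixS is active.
Norleucine is absent, so NolS is inactive.
No repressor is bound and GixS is active, so *fubR* is transcribed.
So FubR is produced and active.
No repressor is bound and FubR is active, so *haxS* is transcribed.
So HaxS is produced and active.
With repressor HaxS bound, *nerX* is not transcribed.
So NerX is not produced.
ppGpp is present, so OxaG is inactive.
cAMP is present, so UlmB is active.
No repressor is bound and UlmB is active, so *orvN* is transcribed.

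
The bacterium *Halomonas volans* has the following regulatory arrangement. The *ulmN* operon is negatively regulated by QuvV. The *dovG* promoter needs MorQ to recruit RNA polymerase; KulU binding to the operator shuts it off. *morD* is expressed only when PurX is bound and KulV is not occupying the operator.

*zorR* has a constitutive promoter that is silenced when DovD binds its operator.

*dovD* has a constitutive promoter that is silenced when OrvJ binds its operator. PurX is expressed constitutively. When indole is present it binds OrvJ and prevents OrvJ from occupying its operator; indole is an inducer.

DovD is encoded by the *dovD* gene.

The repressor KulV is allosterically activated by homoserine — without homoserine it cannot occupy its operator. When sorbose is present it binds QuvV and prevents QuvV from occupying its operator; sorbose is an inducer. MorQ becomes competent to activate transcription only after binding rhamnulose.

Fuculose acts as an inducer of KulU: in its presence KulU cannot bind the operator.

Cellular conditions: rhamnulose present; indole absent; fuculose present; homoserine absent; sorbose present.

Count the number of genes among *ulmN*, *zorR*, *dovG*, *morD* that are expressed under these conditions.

4

Sorbose is present, so QuvV is inactive.
With no repressor bound, *ulmN* is transcribed.
→ *ulmN* is ON.
Indole is absent, so OrvJ is active.
With repressor OrvJ bound, *dovD* is not transcribed.
So DovD is not produced.
With no repressor bound, *zorR* is transcribed.
→ *zorR* is ON.
Rhamnulose is present, so MorQ is active.
Fuculose is present, so KulU is inactive.
No repressor is bound and MorQ is active, so *dovG* is transcribed.
→ *dovG* is ON.
Homoserine is absent, so KulV is inactive.
PurX is produced constitutively and is active.
No repressor is bound and PurX is active, so *morD* is transcribed.
→ *morD* is ON.
4 of the 4 genes are transcribed.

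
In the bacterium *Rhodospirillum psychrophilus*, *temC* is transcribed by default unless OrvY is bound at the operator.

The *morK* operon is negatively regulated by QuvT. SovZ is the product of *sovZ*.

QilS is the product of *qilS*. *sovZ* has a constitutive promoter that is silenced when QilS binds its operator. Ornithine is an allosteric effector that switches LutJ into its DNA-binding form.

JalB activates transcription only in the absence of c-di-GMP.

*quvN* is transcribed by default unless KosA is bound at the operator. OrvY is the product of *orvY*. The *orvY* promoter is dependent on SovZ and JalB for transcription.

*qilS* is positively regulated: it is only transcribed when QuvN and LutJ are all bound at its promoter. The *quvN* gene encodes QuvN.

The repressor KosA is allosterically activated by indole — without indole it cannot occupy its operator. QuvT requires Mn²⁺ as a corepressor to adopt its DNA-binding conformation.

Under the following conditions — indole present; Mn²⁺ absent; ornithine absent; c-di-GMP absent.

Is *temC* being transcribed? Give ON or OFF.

Indole is present, so KosA is active.
With repressor KosA bound, *quvN* is not transcribed.
So QuvN is not produced.
Ornithine is absent, so LutJ is inactive.
Required activator QuvN is absent, so *qilS* is not transcribed.
So QilS is not produced.
With no repressor bound, *sovZ* is transcribed.
So SovZ is produced and active.
c-di-GMP is absent, so JalB is active.
No repressor is bound and SovZ and JalB are active, so *orvY* is transcribed.
So OrvY is produced and active.
With repressor OrvY bound, *temC* is not transcribed.

OFF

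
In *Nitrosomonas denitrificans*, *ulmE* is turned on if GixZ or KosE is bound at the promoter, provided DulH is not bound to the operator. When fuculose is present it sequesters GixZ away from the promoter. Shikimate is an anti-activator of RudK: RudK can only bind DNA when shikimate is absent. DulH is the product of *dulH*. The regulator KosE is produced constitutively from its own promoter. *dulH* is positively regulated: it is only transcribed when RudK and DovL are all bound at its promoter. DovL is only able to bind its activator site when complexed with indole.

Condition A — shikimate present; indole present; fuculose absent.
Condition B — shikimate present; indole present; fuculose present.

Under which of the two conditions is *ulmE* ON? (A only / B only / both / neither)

Condition A:
Shikimate is present, so RudK is inactive.
Indole is present, so DovL is active.
Required activator RudK is absent, so *dulH* is not transcribed.
So DulH is not produced.
Fuculose is absent, so GixZ is active.
KosE is produced constitutively and is active.
Activator GixZ is present, so *ulmE* is transcribed.
→ *ulmE* is ON in A.
Condition B:
Shikimate is present, so RudK is inactive.
Indole is present, so DovL is active.
Required activator RudK is absent, so *dulH* is not transcribed.
So DulH is not produced.
Fuculose is present, so GixZ is inactive.
KosE is produced constitutively and is active.
Activator KosE is present, so *ulmE* is transcribed.
→ *ulmE* is ON in B.

both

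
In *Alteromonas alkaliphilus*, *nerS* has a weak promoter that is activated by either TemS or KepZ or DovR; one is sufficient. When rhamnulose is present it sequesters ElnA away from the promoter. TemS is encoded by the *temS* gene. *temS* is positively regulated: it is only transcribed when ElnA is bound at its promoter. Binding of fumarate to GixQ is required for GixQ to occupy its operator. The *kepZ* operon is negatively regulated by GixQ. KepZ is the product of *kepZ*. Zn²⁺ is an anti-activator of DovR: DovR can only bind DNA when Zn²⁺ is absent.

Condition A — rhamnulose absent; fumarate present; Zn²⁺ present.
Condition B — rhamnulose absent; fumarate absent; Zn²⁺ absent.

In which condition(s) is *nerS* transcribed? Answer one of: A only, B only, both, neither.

Condition A:
Rhamnulose is absent, so ElnA is active.
No repressor is bound and ElnA is active, so *temS* is transcribed.
So TemS is produced and active.
Fumarate is present, so GixQ is active.
With repressor GixQ bound, *kepZ* is not transcribed.
So KepZ is not produced.
Zn²⁺ is present, so DovR is inactive.
Activator TemS is present, so *nerS* is transcribed.
→ *nerS* is ON in A.
Condition B:
Rhamnulose is absent, so ElnA is active.
No repressor is bound and ElnA is active, so *temS* is transcribed.
So TemS is produced and active.
Fumarate is absent, so GixQ is inactive.
With no repressor bound, *kepZ* is transcribed.
So KepZ is produced and active.
Zn²⁺ is absent, so DovR is active.
Activator TemS is present, so *nerS* is transcribed.
→ *nerS* is ON in B.

both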